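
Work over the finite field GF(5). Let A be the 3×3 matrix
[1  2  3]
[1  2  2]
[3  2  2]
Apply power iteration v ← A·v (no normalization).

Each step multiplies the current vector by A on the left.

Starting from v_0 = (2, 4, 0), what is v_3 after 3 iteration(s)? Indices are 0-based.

v_3 = (2, 4, 3)

v_0 = (2, 4, 0).
v_1 = A·v_0 = (0, 0, 4).
v_2 = A·v_1 = (2, 3, 3).
v_3 = A·v_2 = (2, 4, 3).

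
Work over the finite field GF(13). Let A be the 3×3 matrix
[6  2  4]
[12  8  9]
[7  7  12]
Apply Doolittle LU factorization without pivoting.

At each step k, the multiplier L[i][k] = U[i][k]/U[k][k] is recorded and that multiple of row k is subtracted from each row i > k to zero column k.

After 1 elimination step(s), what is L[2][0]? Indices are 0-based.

L[2][0] = 12

[col 0] pivot 6
  R1 -= 2*R0 → (0, 4, 1)  (L[1][0] := 2)
  R2 -= 12*R0 → (0, 9, 3)  (L[2][0] := 12)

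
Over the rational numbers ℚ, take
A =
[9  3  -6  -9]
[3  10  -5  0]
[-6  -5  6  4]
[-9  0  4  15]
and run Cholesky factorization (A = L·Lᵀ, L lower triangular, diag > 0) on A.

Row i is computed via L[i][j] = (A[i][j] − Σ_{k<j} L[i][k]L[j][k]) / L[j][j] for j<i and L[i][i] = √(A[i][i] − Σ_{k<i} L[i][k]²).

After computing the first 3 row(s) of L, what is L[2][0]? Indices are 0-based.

L[2][0] = -2

Step 1: L[0][0] = √(9) = 3.
  L[1][0] = (3) / L[0][0] = 1.
Step 2: L[1][1] = √(9) = 3.
  L[2][0] = (-6) / L[0][0] = -2.
  L[2][1] = (-3) / L[1][1] = -1.
Step 3: L[2][2] = √(1) = 1.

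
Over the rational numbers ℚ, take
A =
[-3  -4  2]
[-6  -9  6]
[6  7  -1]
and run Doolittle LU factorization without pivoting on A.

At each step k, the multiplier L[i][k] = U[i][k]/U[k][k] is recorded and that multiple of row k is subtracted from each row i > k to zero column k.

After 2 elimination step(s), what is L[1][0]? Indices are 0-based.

L[1][0] = 2

[col 0] pivot -3
  R1 -= 2*R0 → (0, -1, 2)  (L[1][0] := 2)
  R2 -= -2*R0 → (0, -1, 3)  (L[2][0] := -2)
[col 1] pivot -1
  R2 -= 1*R1 → (0, 0, 1)  (L[2][1] := 1)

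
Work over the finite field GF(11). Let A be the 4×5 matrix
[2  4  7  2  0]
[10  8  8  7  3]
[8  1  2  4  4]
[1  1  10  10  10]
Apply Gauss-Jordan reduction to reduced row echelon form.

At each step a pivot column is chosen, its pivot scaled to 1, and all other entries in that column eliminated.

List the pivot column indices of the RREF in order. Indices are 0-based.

step 1: normalize row 0 (÷2) = (1, 2, 9, 1, 0)
  row 1: subtract 10×row0 = (0, 10, 6, 8, 3)
  row 2: subtract 8×row0 = (0, 7, 7, 7, 4)
  row 3: subtract 1×row0 = (0, 10, 1, 9, 10)
step 2: normalize row 1 (÷10) = (0, 1, 5, 3, 8)
  row 0: subtract 2×row1 = (1, 0, 10, 6, 6)
  row 2: subtract 7×row1 = (0, 0, 5, 8, 3)
  row 3: subtract 10×row1 = (0, 0, 6, 1, 7)
step 3: normalize row 2 (÷5) = (0, 0, 1, 6, 5)
  row 0: subtract 10×row2 = (1, 0, 0, 1, 0)
  row 1: subtract 5×row2 = (0, 1, 0, 6, 5)
  row 3: subtract 6×row2 = (0, 0, 0, 9, 10)
step 4: normalize row 3 (÷9) = (0, 0, 0, 1, 6)
  row 0: subtract 1×row3 = (1, 0, 0, 0, 5)
  row 1: subtract 6×row3 = (0, 1, 0, 0, 2)
  row 2: subtract 6×row3 = (0, 0, 1, 0, 2)

pivot columns: 0, 1, 2, 3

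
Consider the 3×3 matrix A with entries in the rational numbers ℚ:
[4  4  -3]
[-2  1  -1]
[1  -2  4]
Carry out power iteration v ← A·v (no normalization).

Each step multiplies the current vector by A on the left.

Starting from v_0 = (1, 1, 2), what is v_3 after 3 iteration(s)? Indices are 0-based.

v_3 = (-264, 0, 147)

v_0 = (1, 1, 2).
v_1 = A·v_0 = (2, -3, 7).
v_2 = A·v_1 = (-25, -14, 36).
v_3 = A·v_2 = (-264, 0, 147).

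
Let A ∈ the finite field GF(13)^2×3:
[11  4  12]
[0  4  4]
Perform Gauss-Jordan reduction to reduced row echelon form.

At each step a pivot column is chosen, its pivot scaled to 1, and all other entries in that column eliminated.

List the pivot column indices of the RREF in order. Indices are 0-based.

step 1: normalize row 0 (÷11) = (1, 11, 7)
step 2: normalize row 1 (÷4) = (0, 1, 1)
  row 0: subtract 11×row1 = (1, 0, 9)

pivot columns: 0, 1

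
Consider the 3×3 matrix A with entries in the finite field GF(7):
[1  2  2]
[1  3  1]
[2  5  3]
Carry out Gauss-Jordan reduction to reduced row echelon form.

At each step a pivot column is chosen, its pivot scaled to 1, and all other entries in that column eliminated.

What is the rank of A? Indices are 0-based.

[1] R0 /= 1  ⇒  (1, 2, 2)
     R1 -= 1·R0  ⇒  (0, 1, 6)
     R2 -= 2·R0  ⇒  (0, 1, 6)
[2] R1 /= 1  ⇒  (0, 1, 6)
     R0 -= 2·R1  ⇒  (1, 0, 4)
     R2 -= 1·R1  ⇒  (0, 0, 0)
column 2 empty below row 2

rank = 2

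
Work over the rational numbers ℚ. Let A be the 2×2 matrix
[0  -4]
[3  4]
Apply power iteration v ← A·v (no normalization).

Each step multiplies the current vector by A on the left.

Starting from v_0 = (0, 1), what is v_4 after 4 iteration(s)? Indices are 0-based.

v_4 = (128, -176)

v_0 = (0, 1).
v_1 = A·v_0 = (-4, 4).
v_2 = A·v_1 = (-16, 4).
v_3 = A·v_2 = (-16, -32).
v_4 = A·v_3 = (128, -176).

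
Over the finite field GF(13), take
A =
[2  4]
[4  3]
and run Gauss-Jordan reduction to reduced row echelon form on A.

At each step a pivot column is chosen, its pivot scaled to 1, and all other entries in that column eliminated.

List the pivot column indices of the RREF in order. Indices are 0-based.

[1] R0 /= 2  ⇒  (1, 2)
     R1 -= 4·R0  ⇒  (0, 8)
[2] R1 /= 8  ⇒  (0, 1)
     R0 -= 2·R1  ⇒  (1, 0)

pivot columns: 0, 1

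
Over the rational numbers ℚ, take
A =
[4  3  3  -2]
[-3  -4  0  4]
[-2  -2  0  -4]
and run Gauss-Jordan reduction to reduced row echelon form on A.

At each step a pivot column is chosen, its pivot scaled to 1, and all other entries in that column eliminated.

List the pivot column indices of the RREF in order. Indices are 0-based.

step 1: normalize row 0 (÷4) = (1, 3/4, 3/4, -1/2)
  row 1: subtract -3×row0 = (0, -7/4, 9/4, 5/2)
  row 2: subtract -2×row0 = (0, -1/2, 3/2, -5)
step 2: normalize row 1 (÷-7/4) = (0, 1, -9/7, -10/7)
  row 0: subtract 3/4×row1 = (1, 0, 12/7, 4/7)
  row 2: subtract -1/2×row1 = (0, 0, 6/7, -40/7)
step 3: normalize row 2 (÷6/7) = (0, 0, 1, -20/3)
  row 0: subtract 12/7×row2 = (1, 0, 0, 12)
  row 1: subtract -9/7×row2 = (0, 1, 0, -10)

pivot columns: 0, 1, 2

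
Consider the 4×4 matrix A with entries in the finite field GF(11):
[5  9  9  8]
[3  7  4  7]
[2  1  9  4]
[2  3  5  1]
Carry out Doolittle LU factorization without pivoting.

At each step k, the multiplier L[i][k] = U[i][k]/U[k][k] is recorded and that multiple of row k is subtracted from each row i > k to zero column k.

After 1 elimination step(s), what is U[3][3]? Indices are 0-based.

U[3][3] = 0

k=0: U[0][0]=5
  eliminate (1,0): mult=5, new row 1: (0, 6, 3, 0); set L[1][0]=5
  eliminate (2,0): mult=7, new row 2: (0, 4, 1, 3); set L[2][0]=7
  eliminate (3,0): mult=7, new row 3: (0, 6, 8, 0); set L[3][0]=7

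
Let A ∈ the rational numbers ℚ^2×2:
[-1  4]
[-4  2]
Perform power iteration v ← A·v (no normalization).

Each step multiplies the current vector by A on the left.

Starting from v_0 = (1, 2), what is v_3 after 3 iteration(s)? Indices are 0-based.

v_0 = (1, 2).
v_1 = A·v_0 = (7, 0).
v_2 = A·v_1 = (-7, -28).
v_3 = A·v_2 = (-105, -28).

v_3 = (-105, -28)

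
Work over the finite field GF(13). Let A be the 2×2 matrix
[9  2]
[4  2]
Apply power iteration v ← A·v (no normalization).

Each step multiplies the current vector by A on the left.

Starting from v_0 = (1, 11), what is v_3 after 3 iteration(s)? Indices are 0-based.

v_0 = (1, 11).
v_1 = A·v_0 = (5, 0).
v_2 = A·v_1 = (6, 7).
v_3 = A·v_2 = (3, 12).

v_3 = (3, 12)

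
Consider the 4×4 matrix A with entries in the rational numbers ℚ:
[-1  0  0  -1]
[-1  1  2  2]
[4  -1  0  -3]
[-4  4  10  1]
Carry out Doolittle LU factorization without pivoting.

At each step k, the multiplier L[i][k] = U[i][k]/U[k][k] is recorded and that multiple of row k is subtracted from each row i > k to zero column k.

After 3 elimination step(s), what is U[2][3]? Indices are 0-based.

U[2][3] = -4

[col 0] pivot -1
  R1 -= 1*R0 → (0, 1, 2, 3)  (L[1][0] := 1)
  R2 -= -4*R0 → (0, -1, 0, -7)  (L[2][0] := -4)
  R3 -= 4*R0 → (0, 4, 10, 5)  (L[3][0] := 4)
[col 1] pivot 1
  R2 -= -1*R1 → (0, 0, 2, -4)  (L[2][1] := -1)
  R3 -= 4*R1 → (0, 0, 2, -7)  (L[3][1] := 4)
[col 2] pivot 2
  R3 -= 1*R2 → (0, 0, 0, -3)  (L[3][2] := 1)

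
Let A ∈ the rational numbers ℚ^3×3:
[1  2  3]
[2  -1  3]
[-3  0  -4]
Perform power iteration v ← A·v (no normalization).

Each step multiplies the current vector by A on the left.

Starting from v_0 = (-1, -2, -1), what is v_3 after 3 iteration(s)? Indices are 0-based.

v_3 = (11, -6, -5)

v_0 = (-1, -2, -1).
v_1 = A·v_0 = (-8, -3, 7).
v_2 = A·v_1 = (7, 8, -4).
v_3 = A·v_2 = (11, -6, -5).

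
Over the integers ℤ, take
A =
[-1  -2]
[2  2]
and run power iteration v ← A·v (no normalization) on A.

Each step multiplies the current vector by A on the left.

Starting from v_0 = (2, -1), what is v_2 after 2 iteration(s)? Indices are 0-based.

v_2 = (-4, 4)

v_0 = (2, -1).
v_1 = A·v_0 = (0, 2).
v_2 = A·v_1 = (-4, 4).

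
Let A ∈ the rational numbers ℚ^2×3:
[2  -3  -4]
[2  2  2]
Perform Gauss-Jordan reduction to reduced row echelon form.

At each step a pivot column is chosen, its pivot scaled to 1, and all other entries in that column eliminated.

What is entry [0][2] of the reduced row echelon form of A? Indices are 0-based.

M[0][2] = -1/5

step 1: normalize row 0 (÷2) = (1, -3/2, -2)
  row 1: subtract 2×row0 = (0, 5, 6)
step 2: normalize row 1 (÷5) = (0, 1, 6/5)
  row 0: subtract -3/2×row1 = (1, 0, -1/5)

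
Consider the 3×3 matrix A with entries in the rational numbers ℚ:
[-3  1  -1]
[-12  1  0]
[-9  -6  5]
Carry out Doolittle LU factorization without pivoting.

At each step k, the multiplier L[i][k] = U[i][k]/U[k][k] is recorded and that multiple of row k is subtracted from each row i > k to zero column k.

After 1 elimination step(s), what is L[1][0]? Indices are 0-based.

Step 1: pivot at (0,0) is -3.
  row1 ← row1 − (4)·row0  ⇒  L[1][0]=4, U row1=(0, -3, 4)
  row2 ← row2 − (3)·row0  ⇒  L[2][0]=3, U row2=(0, -9, 8)

L[1][0] = 4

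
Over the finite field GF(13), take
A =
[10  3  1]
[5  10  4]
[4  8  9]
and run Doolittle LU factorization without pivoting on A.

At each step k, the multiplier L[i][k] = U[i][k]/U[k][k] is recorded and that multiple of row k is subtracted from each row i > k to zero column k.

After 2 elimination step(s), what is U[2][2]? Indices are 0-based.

U[2][2] = 11

Step 1: pivot at (0,0) is 10.
  row1 ← row1 − (7)·row0  ⇒  L[1][0]=7, U row1=(0, 2, 10)
  row2 ← row2 − (3)·row0  ⇒  L[2][0]=3, U row2=(0, 12, 6)
Step 2: pivot at (1,1) is 2.
  row2 ← row2 − (6)·row1  ⇒  L[2][1]=6, U row2=(0, 0, 11)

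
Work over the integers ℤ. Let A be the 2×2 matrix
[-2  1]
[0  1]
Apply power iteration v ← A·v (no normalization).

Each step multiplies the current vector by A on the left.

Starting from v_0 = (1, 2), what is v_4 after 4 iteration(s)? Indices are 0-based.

v_0 = (1, 2).
v_1 = A·v_0 = (0, 2).
v_2 = A·v_1 = (2, 2).
v_3 = A·v_2 = (-2, 2).
v_4 = A·v_3 = (6, 2).

v_4 = (6, 2)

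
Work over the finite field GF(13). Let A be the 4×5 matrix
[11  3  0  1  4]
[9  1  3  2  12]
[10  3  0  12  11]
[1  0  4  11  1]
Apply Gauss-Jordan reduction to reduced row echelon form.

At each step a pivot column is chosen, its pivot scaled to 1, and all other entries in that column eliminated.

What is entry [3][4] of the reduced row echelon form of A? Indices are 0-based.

M[3][4] = 6

step 1: normalize row 0 (÷11) = (1, 5, 0, 6, 11)
  row 1: subtract 9×row0 = (0, 8, 3, 0, 4)
  row 2: subtract 10×row0 = (0, 5, 0, 4, 5)
  row 3: subtract 1×row0 = (0, 8, 4, 5, 3)
step 2: normalize row 1 (÷8) = (0, 1, 2, 0, 7)
  row 0: subtract 5×row1 = (1, 0, 3, 6, 2)
  row 2: subtract 5×row1 = (0, 0, 3, 4, 9)
  row 3: subtract 8×row1 = (0, 0, 1, 5, 12)
step 3: normalize row 2 (÷3) = (0, 0, 1, 10, 3)
  row 0: subtract 3×row2 = (1, 0, 0, 2, 6)
  row 1: subtract 2×row2 = (0, 1, 0, 6, 1)
  row 3: subtract 1×row2 = (0, 0, 0, 8, 9)
step 4: normalize row 3 (÷8) = (0, 0, 0, 1, 6)
  row 0: subtract 2×row3 = (1, 0, 0, 0, 7)
  row 1: subtract 6×row3 = (0, 1, 0, 0, 4)
  row 2: subtract 10×row3 = (0, 0, 1, 0, 8)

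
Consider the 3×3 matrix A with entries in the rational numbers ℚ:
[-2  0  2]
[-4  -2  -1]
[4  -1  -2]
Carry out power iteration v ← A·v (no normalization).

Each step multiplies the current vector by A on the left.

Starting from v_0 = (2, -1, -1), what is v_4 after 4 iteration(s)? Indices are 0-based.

v_0 = (2, -1, -1).
v_1 = A·v_0 = (-6, -5, 11).
v_2 = A·v_1 = (34, 23, -41).
v_3 = A·v_2 = (-150, -141, 195).
v_4 = A·v_3 = (690, 687, -849).

v_4 = (690, 687, -849)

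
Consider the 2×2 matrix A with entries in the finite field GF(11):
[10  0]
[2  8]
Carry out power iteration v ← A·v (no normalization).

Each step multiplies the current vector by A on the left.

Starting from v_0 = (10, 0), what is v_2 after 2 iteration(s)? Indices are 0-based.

v_2 = (10, 8)

v_0 = (10, 0).
v_1 = A·v_0 = (1, 9).
v_2 = A·v_1 = (10, 8).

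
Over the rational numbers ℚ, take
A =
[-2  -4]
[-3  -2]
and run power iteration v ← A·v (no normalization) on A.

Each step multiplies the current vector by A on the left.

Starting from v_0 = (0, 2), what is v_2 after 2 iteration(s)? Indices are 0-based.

v_0 = (0, 2).
v_1 = A·v_0 = (-8, -4).
v_2 = A·v_1 = (32, 32).

v_2 = (32, 32)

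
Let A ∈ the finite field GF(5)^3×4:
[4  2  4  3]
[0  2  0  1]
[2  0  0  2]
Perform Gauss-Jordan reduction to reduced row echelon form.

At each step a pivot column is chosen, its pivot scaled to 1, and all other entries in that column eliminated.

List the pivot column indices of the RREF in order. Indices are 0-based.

[1] R0 /= 4  ⇒  (1, 3, 1, 2)
     R2 -= 2·R0  ⇒  (0, 4, 3, 3)
[2] R1 /= 2  ⇒  (0, 1, 0, 3)
     R0 -= 3·R1  ⇒  (1, 0, 1, 3)
     R2 -= 4·R1  ⇒  (0, 0, 3, 1)
[3] R2 /= 3  ⇒  (0, 0, 1, 2)
     R0 -= 1·R2  ⇒  (1, 0, 0, 1)

pivot columns: 0, 1, 2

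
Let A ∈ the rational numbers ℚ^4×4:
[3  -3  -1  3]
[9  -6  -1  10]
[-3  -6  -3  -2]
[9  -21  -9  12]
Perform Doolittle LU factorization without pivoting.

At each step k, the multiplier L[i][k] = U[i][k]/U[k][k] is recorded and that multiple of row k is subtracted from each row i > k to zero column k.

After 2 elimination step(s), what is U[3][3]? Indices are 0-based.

U[3][3] = 7

[col 0] pivot 3
  R1 -= 3*R0 → (0, 3, 2, 1)  (L[1][0] := 3)
  R2 -= -1*R0 → (0, -9, -4, 1)  (L[2][0] := -1)
  R3 -= 3*R0 → (0, -12, -6, 3)  (L[3][0] := 3)
[col 1] pivot 3
  R2 -= -3*R1 → (0, 0, 2, 4)  (L[2][1] := -3)
  R3 -= -4*R1 → (0, 0, 2, 7)  (L[3][1] := -4)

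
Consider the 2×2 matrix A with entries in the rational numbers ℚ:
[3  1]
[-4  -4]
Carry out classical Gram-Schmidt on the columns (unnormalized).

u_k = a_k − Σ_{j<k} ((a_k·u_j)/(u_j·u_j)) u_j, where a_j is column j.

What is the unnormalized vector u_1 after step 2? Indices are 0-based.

u_1 = (-32/25, -24/25)

Step 1: u_0 = a_0 = (3, -4).
Step 2: u_1 = a_1 − (19/25)·u_0 = (-32/25, -24/25).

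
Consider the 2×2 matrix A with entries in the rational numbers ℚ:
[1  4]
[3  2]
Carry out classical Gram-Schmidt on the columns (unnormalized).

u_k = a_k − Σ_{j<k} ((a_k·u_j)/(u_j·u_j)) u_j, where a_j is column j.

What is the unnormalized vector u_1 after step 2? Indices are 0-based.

u_1 = (3, -1)

Step 1: u_0 = a_0 = (1, 3).
Step 2: u_1 = a_1 − (1)·u_0 = (3, -1).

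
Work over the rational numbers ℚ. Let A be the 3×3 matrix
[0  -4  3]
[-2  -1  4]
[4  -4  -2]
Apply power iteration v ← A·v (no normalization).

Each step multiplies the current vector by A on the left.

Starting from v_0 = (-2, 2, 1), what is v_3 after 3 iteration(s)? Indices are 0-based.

v_0 = (-2, 2, 1).
v_1 = A·v_0 = (-5, 6, -18).
v_2 = A·v_1 = (-78, -68, -8).
v_3 = A·v_2 = (248, 192, -24).

v_3 = (248, 192, -24)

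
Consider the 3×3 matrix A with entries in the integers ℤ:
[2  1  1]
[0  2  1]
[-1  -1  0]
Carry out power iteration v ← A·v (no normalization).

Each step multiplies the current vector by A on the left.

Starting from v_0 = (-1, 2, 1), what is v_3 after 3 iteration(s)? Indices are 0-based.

v_0 = (-1, 2, 1).
v_1 = A·v_0 = (1, 5, -1).
v_2 = A·v_1 = (6, 9, -6).
v_3 = A·v_2 = (15, 12, -15).

v_3 = (15, 12, -15)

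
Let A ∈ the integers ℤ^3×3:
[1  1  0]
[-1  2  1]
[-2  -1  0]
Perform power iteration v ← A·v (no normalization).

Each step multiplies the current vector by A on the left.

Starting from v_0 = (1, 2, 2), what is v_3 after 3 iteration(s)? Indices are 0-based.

v_3 = (11, -13, -19)

v_0 = (1, 2, 2).
v_1 = A·v_0 = (3, 5, -4).
v_2 = A·v_1 = (8, 3, -11).
v_3 = A·v_2 = (11, -13, -19).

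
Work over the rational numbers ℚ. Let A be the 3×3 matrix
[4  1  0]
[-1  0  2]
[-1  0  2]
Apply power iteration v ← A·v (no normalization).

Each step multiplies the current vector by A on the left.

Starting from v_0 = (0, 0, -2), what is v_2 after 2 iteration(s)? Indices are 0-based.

v_2 = (-4, -8, -8)

v_0 = (0, 0, -2).
v_1 = A·v_0 = (0, -4, -4).
v_2 = A·v_1 = (-4, -8, -8).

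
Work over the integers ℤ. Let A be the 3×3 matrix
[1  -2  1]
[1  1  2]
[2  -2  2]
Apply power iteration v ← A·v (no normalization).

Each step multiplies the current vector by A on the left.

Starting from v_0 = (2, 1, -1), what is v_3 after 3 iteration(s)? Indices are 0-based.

v_3 = (-7, -11, -14)

v_0 = (2, 1, -1).
v_1 = A·v_0 = (-1, 1, 0).
v_2 = A·v_1 = (-3, 0, -4).
v_3 = A·v_2 = (-7, -11, -14).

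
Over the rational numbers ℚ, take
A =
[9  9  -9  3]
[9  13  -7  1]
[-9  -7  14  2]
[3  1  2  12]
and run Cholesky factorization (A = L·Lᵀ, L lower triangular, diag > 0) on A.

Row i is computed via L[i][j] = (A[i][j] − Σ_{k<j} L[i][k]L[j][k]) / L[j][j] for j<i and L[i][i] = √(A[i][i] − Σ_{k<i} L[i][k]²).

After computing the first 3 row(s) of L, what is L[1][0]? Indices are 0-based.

L[1][0] = 3

Step 1: L[0][0] = √(9) = 3.
  L[1][0] = (9) / L[0][0] = 3.
Step 2: L[1][1] = √(4) = 2.
  L[2][0] = (-9) / L[0][0] = -3.
  L[2][1] = (2) / L[1][1] = 1.
Step 3: L[2][2] = √(4) = 2.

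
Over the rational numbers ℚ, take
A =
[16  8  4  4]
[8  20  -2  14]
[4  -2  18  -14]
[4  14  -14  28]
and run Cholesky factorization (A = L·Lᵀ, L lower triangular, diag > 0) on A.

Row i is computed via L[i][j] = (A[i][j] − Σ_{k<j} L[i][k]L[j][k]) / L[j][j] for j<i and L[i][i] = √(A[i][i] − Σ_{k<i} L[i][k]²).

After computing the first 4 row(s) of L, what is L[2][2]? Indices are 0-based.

Step 1: L[0][0] = √(16) = 4.
  L[1][0] = (8) / L[0][0] = 2.
Step 2: L[1][1] = √(16) = 4.
  L[2][0] = (4) / L[0][0] = 1.
  L[2][1] = (-4) / L[1][1] = -1.
Step 3: L[2][2] = √(16) = 4.
  L[3][0] = (4) / L[0][0] = 1.
  L[3][1] = (12) / L[1][1] = 3.
  L[3][2] = (-12) / L[2][2] = -3.
Step 4: L[3][3] = √(9) = 3.

L[2][2] = 4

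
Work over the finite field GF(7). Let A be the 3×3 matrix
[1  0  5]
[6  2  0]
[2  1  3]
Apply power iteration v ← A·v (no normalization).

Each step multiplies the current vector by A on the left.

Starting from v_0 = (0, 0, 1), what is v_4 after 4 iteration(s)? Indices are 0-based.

v_0 = (0, 0, 1).
v_1 = A·v_0 = (5, 0, 3).
v_2 = A·v_1 = (6, 2, 5).
v_3 = A·v_2 = (3, 5, 1).
v_4 = A·v_3 = (1, 0, 0).

v_4 = (1, 0, 0)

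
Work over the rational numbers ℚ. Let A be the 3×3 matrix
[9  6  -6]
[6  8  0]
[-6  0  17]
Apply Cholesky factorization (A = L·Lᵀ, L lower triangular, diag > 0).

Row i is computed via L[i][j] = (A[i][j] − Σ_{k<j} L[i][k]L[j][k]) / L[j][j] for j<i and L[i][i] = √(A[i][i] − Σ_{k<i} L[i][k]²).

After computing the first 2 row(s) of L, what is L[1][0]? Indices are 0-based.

L[1][0] = 2

Step 1: L[0][0] = √(9) = 3.
  L[1][0] = (6) / L[0][0] = 2.
Step 2: L[1][1] = √(4) = 2.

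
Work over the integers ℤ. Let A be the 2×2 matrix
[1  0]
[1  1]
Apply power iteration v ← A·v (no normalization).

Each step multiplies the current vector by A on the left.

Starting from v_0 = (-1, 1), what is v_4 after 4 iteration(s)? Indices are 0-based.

v_4 = (-1, -3)

v_0 = (-1, 1).
v_1 = A·v_0 = (-1, 0).
v_2 = A·v_1 = (-1, -1).
v_3 = A·v_2 = (-1, -2).
v_4 = A·v_3 = (-1, -3).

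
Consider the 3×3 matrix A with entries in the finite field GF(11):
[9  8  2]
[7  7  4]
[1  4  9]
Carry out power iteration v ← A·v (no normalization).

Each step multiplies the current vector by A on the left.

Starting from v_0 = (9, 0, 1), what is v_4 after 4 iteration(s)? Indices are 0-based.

v_0 = (9, 0, 1).
v_1 = A·v_0 = (6, 1, 7).
v_2 = A·v_1 = (10, 0, 7).
v_3 = A·v_2 = (5, 10, 7).
v_4 = A·v_3 = (7, 1, 9).

v_4 = (7, 1, 9)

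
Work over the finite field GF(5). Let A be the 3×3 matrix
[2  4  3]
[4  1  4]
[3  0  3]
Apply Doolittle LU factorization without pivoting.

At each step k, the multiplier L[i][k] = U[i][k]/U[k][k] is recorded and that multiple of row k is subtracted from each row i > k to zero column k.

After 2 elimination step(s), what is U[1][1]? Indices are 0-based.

U[1][1] = 3

k=0: U[0][0]=2
  eliminate (1,0): mult=2, new row 1: (0, 3, 3); set L[1][0]=2
  eliminate (2,0): mult=4, new row 2: (0, 4, 1); set L[2][0]=4
k=1: U[1][1]=3
  eliminate (2,1): mult=3, new row 2: (0, 0, 2); set L[2][1]=3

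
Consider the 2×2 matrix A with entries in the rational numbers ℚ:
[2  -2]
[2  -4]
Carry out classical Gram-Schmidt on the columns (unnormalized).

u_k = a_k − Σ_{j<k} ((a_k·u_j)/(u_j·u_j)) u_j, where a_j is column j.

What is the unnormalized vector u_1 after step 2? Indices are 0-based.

u_1 = (1, -1)

Step 1: u_0 = a_0 = (2, 2).
Step 2: u_1 = a_1 − (-3/2)·u_0 = (1, -1).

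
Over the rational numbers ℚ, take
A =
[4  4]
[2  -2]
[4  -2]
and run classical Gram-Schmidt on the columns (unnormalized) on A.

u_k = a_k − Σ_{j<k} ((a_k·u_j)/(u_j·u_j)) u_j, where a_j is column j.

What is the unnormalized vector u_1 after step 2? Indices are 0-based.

Step 1: u_0 = a_0 = (4, 2, 4).
Step 2: u_1 = a_1 − (1/9)·u_0 = (32/9, -20/9, -22/9).

u_1 = (32/9, -20/9, -22/9)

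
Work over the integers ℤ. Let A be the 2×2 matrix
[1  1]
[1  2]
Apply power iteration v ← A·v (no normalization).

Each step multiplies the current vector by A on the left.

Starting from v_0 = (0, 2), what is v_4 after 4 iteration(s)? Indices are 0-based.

v_4 = (42, 68)

v_0 = (0, 2).
v_1 = A·v_0 = (2, 4).
v_2 = A·v_1 = (6, 10).
v_3 = A·v_2 = (16, 26).
v_4 = A·v_3 = (42, 68).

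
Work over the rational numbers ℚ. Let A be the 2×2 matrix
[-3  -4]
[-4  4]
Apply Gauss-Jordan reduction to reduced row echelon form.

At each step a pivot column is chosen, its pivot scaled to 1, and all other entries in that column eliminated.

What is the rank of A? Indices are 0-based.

rank = 2

pivot(0,0)=-3: scale R0 → (1, 4/3)
  clear (1,0): R1 −= (-4)R0 → (0, 28/3)
pivot(1,1)=28/3: scale R1 → (0, 1)
  clear (0,1): R0 −= (4/3)R1 → (1, 0)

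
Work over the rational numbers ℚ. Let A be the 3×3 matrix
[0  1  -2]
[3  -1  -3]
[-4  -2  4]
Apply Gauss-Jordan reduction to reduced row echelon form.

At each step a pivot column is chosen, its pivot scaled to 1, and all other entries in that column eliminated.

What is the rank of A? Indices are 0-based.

rank = 3

[1] R0 <-> R1
[1] R0 /= 3  ⇒  (1, -1/3, -1)
     R2 -= -4·R0  ⇒  (0, -10/3, 0)
[2] R1 /= 1  ⇒  (0, 1, -2)
     R0 -= -1/3·R1  ⇒  (1, 0, -5/3)
     R2 -= -10/3·R1  ⇒  (0, 0, -20/3)
[3] R2 /= -20/3  ⇒  (0, 0, 1)
     R0 -= -5/3·R2  ⇒  (1, 0, 0)
     R1 -= -2·R2  ⇒  (0, 1, 0)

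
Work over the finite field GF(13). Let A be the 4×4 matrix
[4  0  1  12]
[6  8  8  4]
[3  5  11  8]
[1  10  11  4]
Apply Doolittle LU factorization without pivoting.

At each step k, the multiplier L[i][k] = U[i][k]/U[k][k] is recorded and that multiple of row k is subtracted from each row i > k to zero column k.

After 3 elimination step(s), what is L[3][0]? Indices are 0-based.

Step 1: pivot at (0,0) is 4.
  row1 ← row1 − (8)·row0  ⇒  L[1][0]=8, U row1=(0, 8, 0, 12)
  row2 ← row2 − (4)·row0  ⇒  L[2][0]=4, U row2=(0, 5, 7, 12)
  row3 ← row3 − (10)·row0  ⇒  L[3][0]=10, U row3=(0, 10, 1, 1)
Step 2: pivot at (1,1) is 8.
  row2 ← row2 − (12)·row1  ⇒  L[2][1]=12, U row2=(0, 0, 7, 11)
  row3 ← row3 − (11)·row1  ⇒  L[3][1]=11, U row3=(0, 0, 1, 12)
Step 3: pivot at (2,2) is 7.
  row3 ← row3 − (2)·row2  ⇒  L[3][2]=2, U row3=(0, 0, 0, 3)

L[3][0] = 10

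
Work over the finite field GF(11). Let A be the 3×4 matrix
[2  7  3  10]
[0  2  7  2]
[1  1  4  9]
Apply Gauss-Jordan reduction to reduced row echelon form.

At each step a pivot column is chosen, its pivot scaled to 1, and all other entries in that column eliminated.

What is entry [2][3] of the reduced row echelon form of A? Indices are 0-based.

pivot(0,0)=2: scale R0 → (1, 9, 7, 5)
  clear (2,0): R2 −= (1)R0 → (0, 3, 8, 4)
pivot(1,1)=2: scale R1 → (0, 1, 9, 1)
  clear (0,1): R0 −= (9)R1 → (1, 0, 3, 7)
  clear (2,1): R2 −= (3)R1 → (0, 0, 3, 1)
pivot(2,2)=3: scale R2 → (0, 0, 1, 4)
  clear (0,2): R0 −= (3)R2 → (1, 0, 0, 6)
  clear (1,2): R1 −= (9)R2 → (0, 1, 0, 9)

M[2][3] = 4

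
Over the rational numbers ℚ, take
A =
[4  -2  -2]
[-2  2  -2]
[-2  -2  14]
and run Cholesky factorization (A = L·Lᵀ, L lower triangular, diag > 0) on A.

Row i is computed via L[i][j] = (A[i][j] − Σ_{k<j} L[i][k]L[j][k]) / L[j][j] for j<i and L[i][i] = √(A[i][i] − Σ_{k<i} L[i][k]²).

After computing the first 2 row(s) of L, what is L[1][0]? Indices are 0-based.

L[1][0] = -1

Step 1: L[0][0] = √(4) = 2.
  L[1][0] = (-2) / L[0][0] = -1.
Step 2: L[1][1] = √(1) = 1.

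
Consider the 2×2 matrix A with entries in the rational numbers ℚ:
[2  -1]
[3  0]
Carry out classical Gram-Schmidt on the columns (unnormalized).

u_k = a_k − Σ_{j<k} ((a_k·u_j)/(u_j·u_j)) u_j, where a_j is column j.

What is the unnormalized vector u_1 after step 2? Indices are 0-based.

Step 1: u_0 = a_0 = (2, 3).
Step 2: u_1 = a_1 − (-2/13)·u_0 = (-9/13, 6/13).

u_1 = (-9/13, 6/13)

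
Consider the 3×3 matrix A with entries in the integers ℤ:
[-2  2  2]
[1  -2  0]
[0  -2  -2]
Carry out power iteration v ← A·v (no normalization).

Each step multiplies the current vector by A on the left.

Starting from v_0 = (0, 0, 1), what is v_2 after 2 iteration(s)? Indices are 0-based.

v_0 = (0, 0, 1).
v_1 = A·v_0 = (2, 0, -2).
v_2 = A·v_1 = (-8, 2, 4).

v_2 = (-8, 2, 4)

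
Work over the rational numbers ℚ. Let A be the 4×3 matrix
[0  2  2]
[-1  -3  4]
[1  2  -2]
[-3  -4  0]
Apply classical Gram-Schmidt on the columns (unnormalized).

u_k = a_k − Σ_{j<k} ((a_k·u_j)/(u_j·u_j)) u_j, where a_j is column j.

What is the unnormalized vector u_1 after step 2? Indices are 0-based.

Step 1: u_0 = a_0 = (0, -1, 1, -3).
Step 2: u_1 = a_1 − (17/11)·u_0 = (2, -16/11, 5/11, 7/11).

u_1 = (2, -16/11, 5/11, 7/11)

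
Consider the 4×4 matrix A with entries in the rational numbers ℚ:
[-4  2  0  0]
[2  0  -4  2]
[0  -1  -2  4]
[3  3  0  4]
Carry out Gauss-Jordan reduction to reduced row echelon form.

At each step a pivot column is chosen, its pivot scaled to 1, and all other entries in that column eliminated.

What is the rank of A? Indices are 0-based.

rank = 4

[1] R0 /= -4  ⇒  (1, -1/2, 0, 0)
     R1 -= 2·R0  ⇒  (0, 1, -4, 2)
     R3 -= 3·R0  ⇒  (0, 9/2, 0, 4)
[2] R1 /= 1  ⇒  (0, 1, -4, 2)
     R0 -= -1/2·R1  ⇒  (1, 0, -2, 1)
     R2 -= -1·R1  ⇒  (0, 0, -6, 6)
     R3 -= 9/2·R1  ⇒  (0, 0, 18, -5)
[3] R2 /= -6  ⇒  (0, 0, 1, -1)
     R0 -= -2·R2  ⇒  (1, 0, 0, -1)
     R1 -= -4·R2  ⇒  (0, 1, 0, -2)
     R3 -= 18·R2  ⇒  (0, 0, 0, 13)
[4] R3 /= 13  ⇒  (0, 0, 0, 1)
     R0 -= -1·R3  ⇒  (1, 0, 0, 0)
     R1 -= -2·R3  ⇒  (0, 1, 0, 0)
     R2 -= -1·R3  ⇒  (0, 0, 1, 0)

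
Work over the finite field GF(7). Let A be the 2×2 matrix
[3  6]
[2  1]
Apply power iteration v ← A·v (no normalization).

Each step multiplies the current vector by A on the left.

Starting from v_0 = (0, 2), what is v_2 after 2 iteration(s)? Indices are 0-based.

v_2 = (6, 5)

v_0 = (0, 2).
v_1 = A·v_0 = (5, 2).
v_2 = A·v_1 = (6, 5).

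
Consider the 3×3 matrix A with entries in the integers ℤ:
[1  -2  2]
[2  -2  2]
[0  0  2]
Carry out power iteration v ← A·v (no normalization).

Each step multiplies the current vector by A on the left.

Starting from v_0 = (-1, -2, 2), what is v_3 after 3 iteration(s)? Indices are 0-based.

v_0 = (-1, -2, 2).
v_1 = A·v_0 = (7, 6, 4).
v_2 = A·v_1 = (3, 10, 8).
v_3 = A·v_2 = (-1, 2, 16).

v_3 = (-1, 2, 16)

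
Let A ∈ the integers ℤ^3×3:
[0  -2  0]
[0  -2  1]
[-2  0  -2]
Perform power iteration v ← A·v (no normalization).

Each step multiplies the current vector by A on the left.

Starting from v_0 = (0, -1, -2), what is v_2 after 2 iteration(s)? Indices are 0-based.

v_0 = (0, -1, -2).
v_1 = A·v_0 = (2, 0, 4).
v_2 = A·v_1 = (0, 4, -12).

v_2 = (0, 4, -12)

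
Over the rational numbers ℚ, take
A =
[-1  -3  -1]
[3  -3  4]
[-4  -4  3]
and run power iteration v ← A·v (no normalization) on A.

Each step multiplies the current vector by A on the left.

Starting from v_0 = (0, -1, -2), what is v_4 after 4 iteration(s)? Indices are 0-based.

v_4 = (388, -670, 42)

v_0 = (0, -1, -2).
v_1 = A·v_0 = (5, -5, -2).
v_2 = A·v_1 = (12, 22, -6).
v_3 = A·v_2 = (-72, -54, -154).
v_4 = A·v_3 = (388, -670, 42).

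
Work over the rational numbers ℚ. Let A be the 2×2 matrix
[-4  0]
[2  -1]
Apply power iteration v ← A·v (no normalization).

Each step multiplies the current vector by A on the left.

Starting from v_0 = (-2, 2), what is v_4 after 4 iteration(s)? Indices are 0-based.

v_0 = (-2, 2).
v_1 = A·v_0 = (8, -6).
v_2 = A·v_1 = (-32, 22).
v_3 = A·v_2 = (128, -86).
v_4 = A·v_3 = (-512, 342).

v_4 = (-512, 342)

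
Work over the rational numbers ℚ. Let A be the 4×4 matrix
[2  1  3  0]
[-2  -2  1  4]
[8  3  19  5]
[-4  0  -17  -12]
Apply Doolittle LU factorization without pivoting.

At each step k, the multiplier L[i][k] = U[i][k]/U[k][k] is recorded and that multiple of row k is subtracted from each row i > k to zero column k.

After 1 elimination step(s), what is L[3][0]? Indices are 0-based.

[col 0] pivot 2
  R1 -= -1*R0 → (0, -1, 4, 4)  (L[1][0] := -1)
  R2 -= 4*R0 → (0, -1, 7, 5)  (L[2][0] := 4)
  R3 -= -2*R0 → (0, 2, -11, -12)  (L[3][0] := -2)

L[3][0] = -2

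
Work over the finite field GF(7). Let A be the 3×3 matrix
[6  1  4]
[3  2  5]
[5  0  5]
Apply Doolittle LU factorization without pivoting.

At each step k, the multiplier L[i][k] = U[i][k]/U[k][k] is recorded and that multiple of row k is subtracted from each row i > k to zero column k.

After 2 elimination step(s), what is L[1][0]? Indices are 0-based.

[col 0] pivot 6
  R1 -= 4*R0 → (0, 5, 3)  (L[1][0] := 4)
  R2 -= 2*R0 → (0, 5, 4)  (L[2][0] := 2)
[col 1] pivot 5
  R2 -= 1*R1 → (0, 0, 1)  (L[2][1] := 1)

L[1][0] = 4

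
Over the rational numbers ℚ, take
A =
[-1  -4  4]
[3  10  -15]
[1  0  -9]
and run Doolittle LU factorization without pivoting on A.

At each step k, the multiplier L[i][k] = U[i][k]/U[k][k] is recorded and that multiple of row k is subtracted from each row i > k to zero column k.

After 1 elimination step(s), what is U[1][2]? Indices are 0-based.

U[1][2] = -3

Step 1: pivot at (0,0) is -1.
  row1 ← row1 − (-3)·row0  ⇒  L[1][0]=-3, U row1=(0, -2, -3)
  row2 ← row2 − (-1)·row0  ⇒  L[2][0]=-1, U row2=(0, -4, -5)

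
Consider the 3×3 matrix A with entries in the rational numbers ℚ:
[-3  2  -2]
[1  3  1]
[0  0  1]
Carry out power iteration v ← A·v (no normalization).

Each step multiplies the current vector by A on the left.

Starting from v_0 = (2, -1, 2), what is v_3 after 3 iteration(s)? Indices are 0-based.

v_0 = (2, -1, 2).
v_1 = A·v_0 = (-12, 1, 2).
v_2 = A·v_1 = (34, -7, 2).
v_3 = A·v_2 = (-120, 15, 2).

v_3 = (-120, 15, 2)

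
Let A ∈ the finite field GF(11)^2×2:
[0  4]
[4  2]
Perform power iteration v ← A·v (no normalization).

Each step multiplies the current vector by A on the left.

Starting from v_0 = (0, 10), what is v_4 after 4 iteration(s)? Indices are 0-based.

v_0 = (0, 10).
v_1 = A·v_0 = (7, 9).
v_2 = A·v_1 = (3, 2).
v_3 = A·v_2 = (8, 5).
v_4 = A·v_3 = (9, 9).

v_4 = (9, 9)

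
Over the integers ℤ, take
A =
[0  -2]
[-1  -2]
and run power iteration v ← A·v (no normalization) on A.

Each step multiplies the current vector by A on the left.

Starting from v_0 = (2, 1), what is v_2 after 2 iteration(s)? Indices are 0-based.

v_0 = (2, 1).
v_1 = A·v_0 = (-2, -4).
v_2 = A·v_1 = (8, 10).

v_2 = (8, 10)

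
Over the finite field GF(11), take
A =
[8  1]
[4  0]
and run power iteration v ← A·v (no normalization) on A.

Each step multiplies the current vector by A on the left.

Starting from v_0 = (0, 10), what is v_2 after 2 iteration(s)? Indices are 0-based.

v_2 = (3, 7)

v_0 = (0, 10).
v_1 = A·v_0 = (10, 0).
v_2 = A·v_1 = (3, 7).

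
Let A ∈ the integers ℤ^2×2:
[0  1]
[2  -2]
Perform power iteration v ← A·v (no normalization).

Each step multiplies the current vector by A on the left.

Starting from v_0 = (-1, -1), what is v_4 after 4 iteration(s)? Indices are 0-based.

v_4 = (4, -12)

v_0 = (-1, -1).
v_1 = A·v_0 = (-1, 0).
v_2 = A·v_1 = (0, -2).
v_3 = A·v_2 = (-2, 4).
v_4 = A·v_3 = (4, -12).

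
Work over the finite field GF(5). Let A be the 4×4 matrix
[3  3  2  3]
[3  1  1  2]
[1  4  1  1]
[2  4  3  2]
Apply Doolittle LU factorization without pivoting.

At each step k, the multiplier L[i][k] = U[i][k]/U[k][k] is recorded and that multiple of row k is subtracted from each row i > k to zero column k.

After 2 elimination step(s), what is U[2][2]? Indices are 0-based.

U[2][2] = 3

[col 0] pivot 3
  R1 -= 1*R0 → (0, 3, 4, 4)  (L[1][0] := 1)
  R2 -= 2*R0 → (0, 3, 2, 0)  (L[2][0] := 2)
  R3 -= 4*R0 → (0, 2, 0, 0)  (L[3][0] := 4)
[col 1] pivot 3
  R2 -= 1*R1 → (0, 0, 3, 1)  (L[2][1] := 1)
  R3 -= 4*R1 → (0, 0, 4, 4)  (L[3][1] := 4)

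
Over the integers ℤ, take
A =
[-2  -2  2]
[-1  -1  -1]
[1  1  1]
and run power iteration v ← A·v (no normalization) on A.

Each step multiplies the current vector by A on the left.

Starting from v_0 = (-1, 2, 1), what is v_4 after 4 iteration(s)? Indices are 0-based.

v_4 = (64, 16, -16)

v_0 = (-1, 2, 1).
v_1 = A·v_0 = (0, -2, 2).
v_2 = A·v_1 = (8, 0, 0).
v_3 = A·v_2 = (-16, -8, 8).
v_4 = A·v_3 = (64, 16, -16).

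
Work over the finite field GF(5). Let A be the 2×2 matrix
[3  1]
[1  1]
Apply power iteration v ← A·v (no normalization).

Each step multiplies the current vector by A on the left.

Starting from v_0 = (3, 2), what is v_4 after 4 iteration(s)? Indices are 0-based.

v_4 = (4, 4)

v_0 = (3, 2).
v_1 = A·v_0 = (1, 0).
v_2 = A·v_1 = (3, 1).
v_3 = A·v_2 = (0, 4).
v_4 = A·v_3 = (4, 4).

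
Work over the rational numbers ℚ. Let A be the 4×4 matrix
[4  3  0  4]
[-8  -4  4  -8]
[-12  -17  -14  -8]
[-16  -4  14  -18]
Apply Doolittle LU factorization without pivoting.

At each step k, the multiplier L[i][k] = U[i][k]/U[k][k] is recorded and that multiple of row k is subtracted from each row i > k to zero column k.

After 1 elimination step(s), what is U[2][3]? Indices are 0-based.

U[2][3] = 4

[col 0] pivot 4
  R1 -= -2*R0 → (0, 2, 4, 0)  (L[1][0] := -2)
  R2 -= -3*R0 → (0, -8, -14, 4)  (L[2][0] := -3)
  R3 -= -4*R0 → (0, 8, 14, -2)  (L[3][0] := -4)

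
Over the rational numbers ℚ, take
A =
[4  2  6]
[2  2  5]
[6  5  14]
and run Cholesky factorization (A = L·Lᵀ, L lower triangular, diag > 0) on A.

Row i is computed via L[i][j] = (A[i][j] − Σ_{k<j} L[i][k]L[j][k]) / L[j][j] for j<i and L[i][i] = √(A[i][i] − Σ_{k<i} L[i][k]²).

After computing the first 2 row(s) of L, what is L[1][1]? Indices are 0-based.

L[1][1] = 1

Step 1: L[0][0] = √(4) = 2.
  L[1][0] = (2) / L[0][0] = 1.
Step 2: L[1][1] = √(1) = 1.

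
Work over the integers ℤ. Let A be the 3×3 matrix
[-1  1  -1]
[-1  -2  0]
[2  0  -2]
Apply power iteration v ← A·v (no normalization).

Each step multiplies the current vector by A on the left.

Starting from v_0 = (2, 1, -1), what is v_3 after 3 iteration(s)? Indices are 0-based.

v_0 = (2, 1, -1).
v_1 = A·v_0 = (0, -4, 6).
v_2 = A·v_1 = (-10, 8, -12).
v_3 = A·v_2 = (30, -6, 4).

v_3 = (30, -6, 4)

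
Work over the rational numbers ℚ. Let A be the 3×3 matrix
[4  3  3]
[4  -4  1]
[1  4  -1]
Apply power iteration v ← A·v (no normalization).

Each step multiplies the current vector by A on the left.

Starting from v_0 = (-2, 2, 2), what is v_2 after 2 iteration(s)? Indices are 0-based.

v_0 = (-2, 2, 2).
v_1 = A·v_0 = (4, -14, 4).
v_2 = A·v_1 = (-14, 76, -56).

v_2 = (-14, 76, -56)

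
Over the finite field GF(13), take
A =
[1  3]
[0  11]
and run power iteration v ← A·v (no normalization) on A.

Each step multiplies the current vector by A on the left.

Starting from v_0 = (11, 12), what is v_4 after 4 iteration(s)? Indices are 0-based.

v_4 = (0, 10)

v_0 = (11, 12).
v_1 = A·v_0 = (8, 2).
v_2 = A·v_1 = (1, 9).
v_3 = A·v_2 = (2, 8).
v_4 = A·v_3 = (0, 10).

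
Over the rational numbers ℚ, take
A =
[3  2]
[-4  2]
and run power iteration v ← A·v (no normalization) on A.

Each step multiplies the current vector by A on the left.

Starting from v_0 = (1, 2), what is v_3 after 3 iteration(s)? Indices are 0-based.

v_0 = (1, 2).
v_1 = A·v_0 = (7, 0).
v_2 = A·v_1 = (21, -28).
v_3 = A·v_2 = (7, -140).

v_3 = (7, -140)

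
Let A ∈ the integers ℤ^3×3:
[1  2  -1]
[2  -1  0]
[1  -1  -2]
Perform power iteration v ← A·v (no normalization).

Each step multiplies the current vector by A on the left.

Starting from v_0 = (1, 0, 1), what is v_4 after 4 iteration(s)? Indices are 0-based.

v_4 = (18, -10, -25)

v_0 = (1, 0, 1).
v_1 = A·v_0 = (0, 2, -1).
v_2 = A·v_1 = (5, -2, 0).
v_3 = A·v_2 = (1, 12, 7).
v_4 = A·v_3 = (18, -10, -25).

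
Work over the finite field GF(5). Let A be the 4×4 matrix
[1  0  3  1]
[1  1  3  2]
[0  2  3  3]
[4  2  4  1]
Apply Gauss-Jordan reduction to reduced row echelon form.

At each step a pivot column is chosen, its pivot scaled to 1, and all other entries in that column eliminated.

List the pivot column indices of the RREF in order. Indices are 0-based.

pivot columns: 0, 1, 2, 3

pivot(0,0)=1: scale R0 → (1, 0, 3, 1)
  clear (1,0): R1 −= (1)R0 → (0, 1, 0, 1)
  clear (3,0): R3 −= (4)R0 → (0, 2, 2, 2)
pivot(1,1)=1: scale R1 → (0, 1, 0, 1)
  clear (2,1): R2 −= (2)R1 → (0, 0, 3, 1)
  clear (3,1): R3 −= (2)R1 → (0, 0, 2, 0)
pivot(2,2)=3: scale R2 → (0, 0, 1, 2)
  clear (0,2): R0 −= (3)R2 → (1, 0, 0, 0)
  clear (3,2): R3 −= (2)R2 → (0, 0, 0, 1)
pivot(3,3)=1: scale R3 → (0, 0, 0, 1)
  clear (1,3): R1 −= (1)R3 → (0, 1, 0, 0)
  clear (2,3): R2 −= (2)R3 → (0, 0, 1, 0)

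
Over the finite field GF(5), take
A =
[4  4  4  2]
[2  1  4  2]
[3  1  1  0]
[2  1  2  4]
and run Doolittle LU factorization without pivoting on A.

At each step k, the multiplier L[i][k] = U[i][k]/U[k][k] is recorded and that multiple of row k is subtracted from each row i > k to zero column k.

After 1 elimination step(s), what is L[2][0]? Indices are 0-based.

Step 1: pivot at (0,0) is 4.
  row1 ← row1 − (3)·row0  ⇒  L[1][0]=3, U row1=(0, 4, 2, 1)
  row2 ← row2 − (2)·row0  ⇒  L[2][0]=2, U row2=(0, 3, 3, 1)
  row3 ← row3 − (3)·row0  ⇒  L[3][0]=3, U row3=(0, 4, 0, 3)

L[2][0] = 2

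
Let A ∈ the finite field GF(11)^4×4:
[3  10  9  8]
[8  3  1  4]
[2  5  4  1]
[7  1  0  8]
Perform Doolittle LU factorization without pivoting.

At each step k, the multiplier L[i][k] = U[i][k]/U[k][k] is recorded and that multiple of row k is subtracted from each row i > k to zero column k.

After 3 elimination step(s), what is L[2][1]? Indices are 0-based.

[col 0] pivot 3
  R1 -= 10*R0 → (0, 2, 10, 1)  (L[1][0] := 10)
  R2 -= 8*R0 → (0, 2, 9, 3)  (L[2][0] := 8)
  R3 -= 6*R0 → (0, 7, 1, 4)  (L[3][0] := 6)
[col 1] pivot 2
  R2 -= 1*R1 → (0, 0, 10, 2)  (L[2][1] := 1)
  R3 -= 9*R1 → (0, 0, 10, 6)  (L[3][1] := 9)
[col 2] pivot 10
  R3 -= 1*R2 → (0, 0, 0, 4)  (L[3][2] := 1)

L[2][1] = 1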